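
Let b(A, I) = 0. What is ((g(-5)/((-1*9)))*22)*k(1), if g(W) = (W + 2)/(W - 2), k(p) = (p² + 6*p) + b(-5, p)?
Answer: -22/3 ≈ -7.3333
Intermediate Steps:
k(p) = p² + 6*p (k(p) = (p² + 6*p) + 0 = p² + 6*p)
g(W) = (2 + W)/(-2 + W)
((g(-5)/((-1*9)))*22)*k(1) = ((((2 - 5)/(-2 - 5))/((-1*9)))*22)*(1*(6 + 1)) = (((-3/(-7))/(-9))*22)*(1*7) = ((-⅐*(-3)*(-⅑))*22)*7 = (((3/7)*(-⅑))*22)*7 = -1/21*22*7 = -22/21*7 = -22/3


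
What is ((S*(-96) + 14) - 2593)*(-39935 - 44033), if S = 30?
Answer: 458381312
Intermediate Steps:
((S*(-96) + 14) - 2593)*(-39935 - 44033) = ((30*(-96) + 14) - 2593)*(-39935 - 44033) = ((-2880 + 14) - 2593)*(-83968) = (-2866 - 2593)*(-83968) = -5459*(-83968) = 458381312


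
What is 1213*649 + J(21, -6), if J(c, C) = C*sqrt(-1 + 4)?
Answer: 787237 - 6*sqrt(3) ≈ 7.8723e+5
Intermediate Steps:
J(c, C) = C*sqrt(3)
1213*649 + J(21, -6) = 1213*649 - 6*sqrt(3) = 787237 - 6*sqrt(3)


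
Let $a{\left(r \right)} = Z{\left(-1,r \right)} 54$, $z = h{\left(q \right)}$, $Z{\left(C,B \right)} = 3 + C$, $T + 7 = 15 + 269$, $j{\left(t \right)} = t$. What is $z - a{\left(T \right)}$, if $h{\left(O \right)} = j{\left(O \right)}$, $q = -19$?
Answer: $-127$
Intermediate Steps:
$h{\left(O \right)} = O$
$T = 277$ ($T = -7 + \left(15 + 269\right) = -7 + 284 = 277$)
$z = -19$
$a{\left(r \right)} = 108$ ($a{\left(r \right)} = \left(3 - 1\right) 54 = 2 \cdot 54 = 108$)
$z - a{\left(T \right)} = -19 - 108 = -127$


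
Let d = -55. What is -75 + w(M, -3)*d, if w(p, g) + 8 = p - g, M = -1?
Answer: 255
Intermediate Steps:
w(p, g) = -8 + p - g (w(p, g) = -8 + (p - g) = -8 + p - g)
-75 + w(M, -3)*d = -75 + (-8 - 1 - 1*(-3))*(-55) = -75 + (-8 - 1 + 3)*(-55) = -75 - 6*(-55) = -75 + 330 = 255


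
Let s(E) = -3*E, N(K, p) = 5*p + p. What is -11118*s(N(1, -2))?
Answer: -400248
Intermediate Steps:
N(K, p) = 6*p
-11118*s(N(1, -2)) = -(-33354)*6*(-2) = -(-33354)*(-12) = -11118*36 = -400248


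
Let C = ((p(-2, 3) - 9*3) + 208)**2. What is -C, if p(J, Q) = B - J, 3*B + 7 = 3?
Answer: -297025/9 ≈ -33003.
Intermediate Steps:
B = -4/3 (B = -7/3 + (1/3)*3 = -7/3 + 1 = -4/3 ≈ -1.3333)
p(J, Q) = -4/3 - J
C = 297025/9 (C = (((-4/3 - 1*(-2)) - 9*3) + 208)**2 = (((-4/3 + 2) - 27) + 208)**2 = ((2/3 - 27) + 208)**2 = (-79/3 + 208)**2 = (545/3)**2 = 297025/9 ≈ 33003.)
-C = -1*297025/9 = -297025/9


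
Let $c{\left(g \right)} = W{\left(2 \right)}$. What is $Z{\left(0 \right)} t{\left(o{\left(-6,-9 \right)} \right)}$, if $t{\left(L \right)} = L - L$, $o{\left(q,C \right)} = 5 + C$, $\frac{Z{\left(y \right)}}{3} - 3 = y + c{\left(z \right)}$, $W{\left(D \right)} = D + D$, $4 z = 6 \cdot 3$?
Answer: $0$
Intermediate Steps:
$z = \frac{9}{2}$ ($z = \frac{6 \cdot 3}{4} = \frac{1}{4} \cdot 18 = \frac{9}{2} \approx 4.5$)
$W{\left(D \right)} = 2 D$
$c{\left(g \right)} = 4$ ($c{\left(g \right)} = 2 \cdot 2 = 4$)
$Z{\left(y \right)} = 21 + 3 y$ ($Z{\left(y \right)} = 9 + 3 \left(y + 4\right) = 9 + 3 \left(4 + y\right) = 9 + \left(12 + 3 y\right) = 21 + 3 y$)
$t{\left(L \right)} = 0$
$Z{\left(0 \right)} t{\left(o{\left(-6,-9 \right)} \right)} = \left(21 + 3 \cdot 0\right) 0 = \left(21 + 0\right) 0 = 21 \cdot 0 = 0$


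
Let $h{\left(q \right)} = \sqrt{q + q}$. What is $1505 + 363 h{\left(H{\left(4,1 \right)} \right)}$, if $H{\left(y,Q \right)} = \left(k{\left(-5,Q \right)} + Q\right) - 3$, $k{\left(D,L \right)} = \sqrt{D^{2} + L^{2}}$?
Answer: $1505 + 363 \sqrt{-4 + 2 \sqrt{26}} \approx 2408.7$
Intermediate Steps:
$H{\left(y,Q \right)} = -3 + Q + \sqrt{25 + Q^{2}}$ ($H{\left(y,Q \right)} = \left(\sqrt{\left(-5\right)^{2} + Q^{2}} + Q\right) - 3 = \left(\sqrt{25 + Q^{2}} + Q\right) - 3 = \left(Q + \sqrt{25 + Q^{2}}\right) - 3 = -3 + Q + \sqrt{25 + Q^{2}}$)
$h{\left(q \right)} = \sqrt{2} \sqrt{q}$ ($h{\left(q \right)} = \sqrt{2 q} = \sqrt{2} \sqrt{q}$)
$1505 + 363 h{\left(H{\left(4,1 \right)} \right)} = 1505 + 363 \sqrt{2} \sqrt{-3 + 1 + \sqrt{25 + 1^{2}}} = 1505 + 363 \sqrt{2} \sqrt{-3 + 1 + \sqrt{25 + 1}} = 1505 + 363 \sqrt{2} \sqrt{-3 + 1 + \sqrt{26}} = 1505 + 363 \sqrt{2} \sqrt{-2 + \sqrt{26}}$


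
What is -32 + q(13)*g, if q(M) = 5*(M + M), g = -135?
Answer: -17582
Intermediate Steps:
q(M) = 10*M (q(M) = 5*(2*M) = 10*M)
-32 + q(13)*g = -32 + (10*13)*(-135) = -32 + 130*(-135) = -32 - 17550 = -17582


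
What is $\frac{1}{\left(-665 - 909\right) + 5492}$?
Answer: $\frac{1}{3918} \approx 0.00025523$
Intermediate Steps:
$\frac{1}{\left(-665 - 909\right) + 5492} = \frac{1}{-1574 + 5492} = \frac{1}{3918}$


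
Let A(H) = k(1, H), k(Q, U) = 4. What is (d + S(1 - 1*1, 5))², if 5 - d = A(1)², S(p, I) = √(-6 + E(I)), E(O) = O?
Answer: (-11 + I)² ≈ 120.0 - 22.0*I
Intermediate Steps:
A(H) = 4
S(p, I) = √(-6 + I)
d = -11 (d = 5 - 1*4² = 5 - 1*16 = 5 - 16 = -11)
(d + S(1 - 1*1, 5))² = (-11 + √(-6 + 5))² = (-11 + √(-1))² = (-11 + I)²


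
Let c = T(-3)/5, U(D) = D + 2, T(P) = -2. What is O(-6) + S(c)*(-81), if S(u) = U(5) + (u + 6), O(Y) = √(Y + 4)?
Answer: -5103/5 + I*√2 ≈ -1020.6 + 1.4142*I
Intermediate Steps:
O(Y) = √(4 + Y)
U(D) = 2 + D
c = -⅖ (c = -2/5 = -2*⅕ = -⅖ ≈ -0.40000)
S(u) = 13 + u (S(u) = (2 + 5) + (u + 6) = 7 + (6 + u) = 13 + u)
O(-6) + S(c)*(-81) = √(4 - 6) + (13 - ⅖)*(-81) = √(-2) + (63/5)*(-81) = I*√2 - 5103/5 = -5103/5 + I*√2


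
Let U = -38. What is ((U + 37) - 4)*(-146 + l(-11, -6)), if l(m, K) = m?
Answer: 785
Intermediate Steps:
((U + 37) - 4)*(-146 + l(-11, -6)) = ((-38 + 37) - 4)*(-146 - 11) = (-1 - 4)*(-157) = -5*(-157) = 785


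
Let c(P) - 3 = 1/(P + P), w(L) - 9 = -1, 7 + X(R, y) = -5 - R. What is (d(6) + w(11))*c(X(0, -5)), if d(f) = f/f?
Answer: 213/8 ≈ 26.625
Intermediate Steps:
X(R, y) = -12 - R (X(R, y) = -7 + (-5 - R) = -12 - R)
w(L) = 8 (w(L) = 9 - 1 = 8)
d(f) = 1
c(P) = 3 + 1/(2*P) (c(P) = 3 + 1/(P + P) = 3 + 1/(2*P))
(d(6) + w(11))*c(X(0, -5)) = (1 + 8)*(3 + 1/(2*(-12 - 1*0))) = 9*(3 + 1/(2*(-12 + 0))) = 9*(3 + (1/2)/(-12)) = 9*(3 + (1/2)*(-1/12)) = 9*(3 - 1/24) = 9*(71/24) = 213/8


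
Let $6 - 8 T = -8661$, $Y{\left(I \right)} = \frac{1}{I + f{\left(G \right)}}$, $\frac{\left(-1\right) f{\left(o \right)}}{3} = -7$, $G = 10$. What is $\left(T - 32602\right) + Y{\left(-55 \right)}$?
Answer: $- \frac{4286537}{136} \approx -31519.0$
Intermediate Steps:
$f{\left(o \right)} = 21$ ($f{\left(o \right)} = \left(-3\right) \left(-7\right) = 21$)
$Y{\left(I \right)} = \frac{1}{21 + I}$ ($Y{\left(I \right)} = \frac{1}{I + 21} = \frac{1}{21 + I}$)
$T = \frac{8667}{8}$ ($T = \frac{3}{4} - - \frac{8661}{8} = \frac{3}{4} + \frac{8661}{8} = \frac{8667}{8} \approx 1083.4$)
$\left(T - 32602\right) + Y{\left(-55 \right)} = \left(\frac{8667}{8} - 32602\right) + \frac{1}{21 - 55} = - \frac{252149}{8} + \frac{1}{-34} = - \frac{252149}{8} - \frac{1}{34} = - \frac{4286537}{136}$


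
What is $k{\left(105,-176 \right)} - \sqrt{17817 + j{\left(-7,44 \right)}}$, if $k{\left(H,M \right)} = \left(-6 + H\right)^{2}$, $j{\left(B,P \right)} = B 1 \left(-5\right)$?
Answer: $9801 - 2 \sqrt{4463} \approx 9667.4$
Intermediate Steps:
$j{\left(B,P \right)} = - 5 B$ ($j{\left(B,P \right)} = B \left(-5\right) = - 5 B$)
$k{\left(105,-176 \right)} - \sqrt{17817 + j{\left(-7,44 \right)}} = \left(-6 + 105\right)^{2} - \sqrt{17817 - -35} = 99^{2} - \sqrt{17817 + 35} = 9801 - \sqrt{17852} = 9801 - 2 \sqrt{4463}$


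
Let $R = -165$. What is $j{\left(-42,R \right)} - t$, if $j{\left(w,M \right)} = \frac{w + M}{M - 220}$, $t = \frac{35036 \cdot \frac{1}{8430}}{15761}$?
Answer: $\frac{549792275}{1023062271} \approx 0.5374$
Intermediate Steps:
$t = \frac{17518}{66432615}$ ($t = 35036 \cdot \frac{1}{8430} \cdot \frac{1}{15761} = \frac{17518}{4215} \cdot \frac{1}{15761} = \frac{17518}{66432615} \approx 0.0002637$)
$j{\left(w,M \right)} = \frac{M + w}{-220 + M}$
$j{\left(-42,R \right)} - t = \frac{-165 - 42}{-220 - 165} - \frac{17518}{66432615} = \frac{1}{-385} \left(-207\right) - \frac{17518}{66432615} = \left(- \frac{1}{385}\right) \left(-207\right) - \frac{17518}{66432615} = \frac{207}{385} - \frac{17518}{66432615} = \frac{549792275}{1023062271}$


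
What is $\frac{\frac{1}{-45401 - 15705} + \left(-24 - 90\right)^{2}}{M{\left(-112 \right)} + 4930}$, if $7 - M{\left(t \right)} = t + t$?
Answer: $\frac{794133575}{315368066} \approx 2.5181$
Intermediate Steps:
$M{\left(t \right)} = 7 - 2 t$ ($M{\left(t \right)} = 7 - \left(t + t\right) = 7 - 2 t$)
$\frac{\frac{1}{-45401 - 15705} + \left(-24 - 90\right)^{2}}{M{\left(-112 \right)} + 4930} = \frac{\frac{1}{-45401 - 15705} + \left(-24 - 90\right)^{2}}{\left(7 - -224\right) + 4930} = \frac{\frac{1}{-61106} + \left(-114\right)^{2}}{\left(7 + 224\right) + 4930} = \frac{- \frac{1}{61106} + 12996}{231 + 4930} = \frac{794133575}{61106 \cdot 5161} = \frac{794133575}{61106} \cdot \frac{1}{5161} = \frac{794133575}{315368066}$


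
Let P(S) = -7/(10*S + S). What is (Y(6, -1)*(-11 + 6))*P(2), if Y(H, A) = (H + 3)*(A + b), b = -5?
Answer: -945/11 ≈ -85.909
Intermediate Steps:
P(S) = -7/(11*S) (P(S) = -7*1/(11*S) = -7/(11*S))
Y(H, A) = (-5 + A)*(3 + H) (Y(H, A) = (H + 3)*(A - 5) = (3 + H)*(-5 + A) = (-5 + A)*(3 + H))
(Y(6, -1)*(-11 + 6))*P(2) = ((-15 - 5*6 + 3*(-1) - 1*6)*(-11 + 6))*(-7/11/2) = ((-15 - 30 - 3 - 6)*(-5))*(-7/11*1/2) = -54*(-5)*(-7/22) = 270*(-7/22) = -945/11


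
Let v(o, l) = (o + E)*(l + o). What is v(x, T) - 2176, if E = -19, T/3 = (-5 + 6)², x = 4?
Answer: -2281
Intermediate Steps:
T = 3 (T = 3*(-5 + 6)² = 3*1² = 3*1 = 3)
v(o, l) = (-19 + o)*(l + o) (v(o, l) = (o - 19)*(l + o) = (-19 + o)*(l + o))
v(x, T) - 2176 = (4² - 19*3 - 19*4 + 3*4) - 2176 = (16 - 57 - 76 + 12) - 2176 = -105 - 2176 = -2281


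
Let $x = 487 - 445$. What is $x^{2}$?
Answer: $1764$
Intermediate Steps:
$x = 42$
$x^{2} = 42^{2} = 1764$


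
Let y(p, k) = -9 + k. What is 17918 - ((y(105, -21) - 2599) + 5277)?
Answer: 15270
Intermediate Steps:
17918 - ((y(105, -21) - 2599) + 5277) = 17918 - (((-9 - 21) - 2599) + 5277) = 17918 - ((-30 - 2599) + 5277) = 17918 - (-2629 + 5277) = 17918 - 1*2648 = 17918 - 2648 = 15270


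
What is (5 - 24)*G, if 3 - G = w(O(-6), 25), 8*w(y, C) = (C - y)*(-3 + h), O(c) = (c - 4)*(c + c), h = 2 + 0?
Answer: 1349/8 ≈ 168.63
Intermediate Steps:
h = 2
O(c) = 2*c*(-4 + c) (O(c) = (-4 + c)*(2*c) = 2*c*(-4 + c))
w(y, C) = -C/8 + y/8 (w(y, C) = ((C - y)*(-3 + 2))/8 = ((C - y)*(-1))/8 = (y - C)/8 = -C/8 + y/8)
G = -71/8 (G = 3 - (-1/8*25 + (2*(-6)*(-4 - 6))/8) = 3 - (-25/8 + (2*(-6)*(-10))/8) = 3 - (-25/8 + (1/8)*120) = 3 - (-25/8 + 15) = 3 - 1*95/8 = 3 - 95/8 = -71/8 ≈ -8.8750)
(5 - 24)*G = (5 - 24)*(-71/8) = -19*(-71/8) = 1349/8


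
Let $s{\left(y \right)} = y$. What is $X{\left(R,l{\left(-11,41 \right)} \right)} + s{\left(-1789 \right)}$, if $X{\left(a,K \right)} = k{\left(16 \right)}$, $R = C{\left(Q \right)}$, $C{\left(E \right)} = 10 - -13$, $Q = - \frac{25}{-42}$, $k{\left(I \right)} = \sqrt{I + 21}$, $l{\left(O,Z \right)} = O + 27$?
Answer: $-1789 + \sqrt{37} \approx -1782.9$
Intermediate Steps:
$l{\left(O,Z \right)} = 27 + O$
$k{\left(I \right)} = \sqrt{21 + I}$
$Q = \frac{25}{42}$ ($Q = \left(-25\right) \left(- \frac{1}{42}\right) = \frac{25}{42} \approx 0.59524$)
$C{\left(E \right)} = 23$ ($C{\left(E \right)} = 10 + 13 = 23$)
$R = 23$
$X{\left(a,K \right)} = \sqrt{37}$ ($X{\left(a,K \right)} = \sqrt{21 + 16} = \sqrt{37}$)
$X{\left(R,l{\left(-11,41 \right)} \right)} + s{\left(-1789 \right)} = \sqrt{37} - 1789 = -1789 + \sqrt{37}$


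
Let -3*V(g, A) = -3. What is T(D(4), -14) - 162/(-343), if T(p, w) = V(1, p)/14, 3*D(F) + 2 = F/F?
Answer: 373/686 ≈ 0.54373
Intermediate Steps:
V(g, A) = 1 (V(g, A) = -⅓*(-3) = 1)
D(F) = -⅓ (D(F) = -⅔ + (F/F)/3 = -⅔ + (⅓)*1 = -⅔ + ⅓ = -⅓)
T(p, w) = 1/14
T(D(4), -14) - 162/(-343) = 1/14 - 162/(-343) = 1/14 - 162*(-1)/343 = 1/14 - 1*(-162/343) = 1/14 + 162/343 = 373/686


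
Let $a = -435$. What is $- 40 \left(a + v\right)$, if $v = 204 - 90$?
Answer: $12840$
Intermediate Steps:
$v = 114$ ($v = 204 - 90 = 114$)
$- 40 \left(a + v\right) = - 40 \left(-435 + 114\right) = \left(-40\right) \left(-321\right) = 12840$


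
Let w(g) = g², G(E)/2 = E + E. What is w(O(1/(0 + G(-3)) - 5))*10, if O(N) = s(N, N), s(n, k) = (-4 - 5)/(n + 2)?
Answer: 116640/1369 ≈ 85.201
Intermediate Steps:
s(n, k) = -9/(2 + n)
G(E) = 4*E (G(E) = 2*(E + E) = 2*(2*E) = 4*E)
O(N) = -9/(2 + N)
w(O(1/(0 + G(-3)) - 5))*10 = (-9/(2 + (1/(0 + 4*(-3)) - 5)))²*10 = (-9/(2 + (1/(0 - 12) - 5)))²*10 = (-9/(2 + (1/(-12) - 5)))²*10 = (-9/(2 + (-1/12 - 5)))²*10 = (-9/(2 - 61/12))²*10 = (-9/(-37/12))²*10 = (-9*(-12/37))²*10 = (108/37)²*10 = (11664/1369)*10 = 116640/1369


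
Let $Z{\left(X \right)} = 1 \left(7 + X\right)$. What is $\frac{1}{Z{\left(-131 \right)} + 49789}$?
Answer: $\frac{1}{49665} \approx 2.0135 \cdot 10^{-5}$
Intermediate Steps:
$Z{\left(X \right)} = 7 + X$
$\frac{1}{Z{\left(-131 \right)} + 49789} = \frac{1}{\left(7 - 131\right) + 49789} = \frac{1}{-124 + 49789} = \frac{1}{49665}$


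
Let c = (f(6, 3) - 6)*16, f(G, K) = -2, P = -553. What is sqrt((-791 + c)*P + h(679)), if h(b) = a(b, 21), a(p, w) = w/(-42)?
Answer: 17*sqrt(7034)/2 ≈ 712.89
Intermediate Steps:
a(p, w) = -w/42 (a(p, w) = w*(-1/42) = -w/42)
h(b) = -1/2 (h(b) = -1/42*21 = -1/2)
c = -128 (c = (-2 - 6)*16 = -8*16 = -128)
sqrt((-791 + c)*P + h(679)) = sqrt((-791 - 128)*(-553) - 1/2) = sqrt(-919*(-553) - 1/2) = sqrt(508207 - 1/2) = sqrt(1016413/2) = 17*sqrt(7034)/2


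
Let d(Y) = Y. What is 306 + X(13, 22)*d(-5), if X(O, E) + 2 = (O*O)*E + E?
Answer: -18384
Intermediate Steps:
X(O, E) = -2 + E + E*O² (X(O, E) = -2 + ((O*O)*E + E) = -2 + (O²*E + E) = -2 + (E*O² + E) = -2 + (E + E*O²) = -2 + E + E*O²)
306 + X(13, 22)*d(-5) = 306 + (-2 + 22 + 22*13²)*(-5) = 306 + (-2 + 22 + 22*169)*(-5) = 306 + (-2 + 22 + 3718)*(-5) = 306 + 3738*(-5) = 306 - 18690 = -18384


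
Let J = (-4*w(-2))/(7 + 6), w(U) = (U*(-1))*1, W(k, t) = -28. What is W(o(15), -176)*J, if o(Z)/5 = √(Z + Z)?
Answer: 224/13 ≈ 17.231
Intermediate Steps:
o(Z) = 5*√2*√Z (o(Z) = 5*√(Z + Z) = 5*√(2*Z) = 5*(√2*√Z) = 5*√2*√Z)
w(U) = -U (w(U) = -U*1 = -U)
J = -8/13 (J = (-(-4)*(-2))/(7 + 6) = -4*2/13 = -8*1/13 = -8/13 ≈ -0.61539)
W(o(15), -176)*J = -28*(-8/13) = 224/13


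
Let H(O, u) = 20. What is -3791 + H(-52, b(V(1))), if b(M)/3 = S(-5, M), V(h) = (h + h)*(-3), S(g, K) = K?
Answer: -3771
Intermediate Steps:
V(h) = -6*h (V(h) = (2*h)*(-3) = -6*h)
b(M) = 3*M
-3791 + H(-52, b(V(1))) = -3791 + 20 = -3771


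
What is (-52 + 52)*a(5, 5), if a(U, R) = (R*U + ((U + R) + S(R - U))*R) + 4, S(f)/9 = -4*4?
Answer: 0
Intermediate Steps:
S(f) = -144 (S(f) = 9*(-4*4) = 9*(-16) = -144)
a(U, R) = 4 + R*U + R*(-144 + R + U) (a(U, R) = (R*U + ((U + R) - 144)*R) + 4 = (R*U + ((R + U) - 144)*R) + 4 = (R*U + (-144 + R + U)*R) + 4 = (R*U + R*(-144 + R + U)) + 4 = 4 + R*U + R*(-144 + R + U))
(-52 + 52)*a(5, 5) = (-52 + 52)*(4 + 5² - 144*5 + 2*5*5) = 0*(4 + 25 - 720 + 50) = 0*(-641) = 0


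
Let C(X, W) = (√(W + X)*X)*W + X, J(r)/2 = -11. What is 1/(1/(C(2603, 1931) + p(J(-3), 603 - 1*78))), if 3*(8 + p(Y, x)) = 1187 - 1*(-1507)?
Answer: 3493 + 5026393*√4534 ≈ 3.3846e+8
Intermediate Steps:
J(r) = -22 (J(r) = 2*(-11) = -22)
C(X, W) = X + W*X*√(W + X) (C(X, W) = (X*√(W + X))*W + X = W*X*√(W + X) + X = X + W*X*√(W + X))
p(Y, x) = 890 (p(Y, x) = -8 + (1187 - 1*(-1507))/3 = -8 + (1187 + 1507)/3 = -8 + (⅓)*2694 = -8 + 898 = 890)
1/(1/(C(2603, 1931) + p(J(-3), 603 - 1*78))) = 1/(1/(2603*(1 + 1931*√(1931 + 2603)) + 890)) = 1/(1/(2603*(1 + 1931*√4534) + 890)) = 1/(1/((2603 + 5026393*√4534) + 890)) = 1/(1/(3493 + 5026393*√4534)) = 3493 + 5026393*√4534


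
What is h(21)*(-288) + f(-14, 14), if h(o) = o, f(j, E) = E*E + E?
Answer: -5838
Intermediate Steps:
f(j, E) = E + E² (f(j, E) = E² + E = E + E²)
h(21)*(-288) + f(-14, 14) = 21*(-288) + 14*(1 + 14) = -6048 + 14*15 = -6048 + 210 = -5838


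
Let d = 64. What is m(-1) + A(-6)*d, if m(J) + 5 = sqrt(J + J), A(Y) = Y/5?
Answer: -409/5 + I*sqrt(2) ≈ -81.8 + 1.4142*I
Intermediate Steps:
A(Y) = Y/5 (A(Y) = Y*(1/5) = Y/5)
m(J) = -5 + sqrt(2)*sqrt(J) (m(J) = -5 + sqrt(J + J) = -5 + sqrt(2*J) = -5 + sqrt(2)*sqrt(J))
m(-1) + A(-6)*d = (-5 + sqrt(2)*sqrt(-1)) + ((1/5)*(-6))*64 = (-5 + sqrt(2)*I) - 6/5*64 = (-5 + I*sqrt(2)) - 384/5 = -409/5 + I*sqrt(2)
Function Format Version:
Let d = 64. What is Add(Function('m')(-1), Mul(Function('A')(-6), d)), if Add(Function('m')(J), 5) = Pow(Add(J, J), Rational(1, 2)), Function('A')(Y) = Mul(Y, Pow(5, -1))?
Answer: Add(Rational(-409, 5), Mul(I, Pow(2, Rational(1, 2)))) ≈ Add(-81.800, Mul(1.4142, I))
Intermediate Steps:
Function('A')(Y) = Mul(Rational(1, 5), Y) (Function('A')(Y) = Mul(Y, Rational(1, 5)) = Mul(Rational(1, 5), Y))
Function('m')(J) = Add(-5, Mul(Pow(2, Rational(1, 2)), Pow(J, Rational(1, 2)))) (Function('m')(J) = Add(-5, Pow(Add(J, J), Rational(1, 2))) = Add(-5, Pow(Mul(2, J), Rational(1, 2))) = Add(-5, Mul(Pow(2, Rational(1, 2)), Pow(J, Rational(1, 2)))))
Add(Function('m')(-1), Mul(Function('A')(-6), d)) = Add(Add(-5, Mul(Pow(2, Rational(1, 2)), Pow(-1, Rational(1, 2)))), Mul(Mul(Rational(1, 5), -6), 64)) = Add(Add(-5, Mul(Pow(2, Rational(1, 2)), I)), Mul(Rational(-6, 5), 64)) = Add(Add(-5, Mul(I, Pow(2, Rational(1, 2)))), Rational(-384, 5)) = Add(Rational(-409, 5), Mul(I, Pow(2, Rational(1, 2))))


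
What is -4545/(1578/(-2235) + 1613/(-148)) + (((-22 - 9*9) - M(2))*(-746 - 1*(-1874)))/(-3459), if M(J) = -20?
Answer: 205912171988/491767183 ≈ 418.72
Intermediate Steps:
-4545/(1578/(-2235) + 1613/(-148)) + (((-22 - 9*9) - M(2))*(-746 - 1*(-1874)))/(-3459) = -4545/(1578/(-2235) + 1613/(-148)) + (((-22 - 9*9) - 1*(-20))*(-746 - 1*(-1874)))/(-3459) = -4545/(1578*(-1/2235) + 1613*(-1/148)) + (((-22 - 81) + 20)*(-746 + 1874))*(-1/3459) = -4545/(-526/745 - 1613/148) + ((-103 + 20)*1128)*(-1/3459) = -4545/(-1279533/110260) - 83*1128*(-1/3459) = -4545*(-110260/1279533) - 93624*(-1/3459) = 167043900/426511 + 31208/1153 = 205912171988/491767183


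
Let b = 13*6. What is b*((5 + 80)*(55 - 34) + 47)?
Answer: 142896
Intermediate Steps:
b = 78
b*((5 + 80)*(55 - 34) + 47) = 78*((5 + 80)*(55 - 34) + 47) = 78*(85*21 + 47) = 78*(1785 + 47) = 78*1832 = 142896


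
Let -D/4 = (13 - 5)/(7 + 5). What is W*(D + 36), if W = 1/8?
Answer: 25/6 ≈ 4.1667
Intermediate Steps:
W = ⅛ ≈ 0.12500
D = -8/3 (D = -4*(13 - 5)/(7 + 5) = -32/12 = -4*⅔ = -8/3 ≈ -2.6667)
W*(D + 36) = (-8/3 + 36)/8 = (⅛)*(100/3) = 25/6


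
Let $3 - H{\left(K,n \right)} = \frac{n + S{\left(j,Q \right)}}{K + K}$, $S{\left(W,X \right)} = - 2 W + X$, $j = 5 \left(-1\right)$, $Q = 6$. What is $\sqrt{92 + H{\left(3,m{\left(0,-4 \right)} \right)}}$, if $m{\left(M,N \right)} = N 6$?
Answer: $\frac{17 \sqrt{3}}{3} \approx 9.815$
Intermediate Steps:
$j = -5$
$S{\left(W,X \right)} = X - 2 W$
$m{\left(M,N \right)} = 6 N$
$H{\left(K,n \right)} = 3 - \frac{16 + n}{2 K}$ ($H{\left(K,n \right)} = 3 - \frac{n + \left(6 - -10\right)}{K + K} = 3 - \frac{n + \left(6 + 10\right)}{2 K} = 3 - \left(n + 16\right) \frac{1}{2 K} = 3 - \left(16 + n\right) \frac{1}{2 K} = 3 - \frac{16 + n}{2 K}$)
$\sqrt{92 + H{\left(3,m{\left(0,-4 \right)} \right)}} = \sqrt{92 + \frac{-16 - 6 \left(-4\right) + 6 \cdot 3}{2 \cdot 3}} = \sqrt{92 + \frac{1}{2} \cdot \frac{1}{3} \left(-16 - -24 + 18\right)} = \sqrt{92 + \frac{1}{2} \cdot \frac{1}{3} \left(-16 + 24 + 18\right)} = \sqrt{92 + \frac{1}{2} \cdot \frac{1}{3} \cdot 26} = \sqrt{92 + \frac{13}{3}} = \sqrt{\frac{289}{3}} = \frac{17 \sqrt{3}}{3}$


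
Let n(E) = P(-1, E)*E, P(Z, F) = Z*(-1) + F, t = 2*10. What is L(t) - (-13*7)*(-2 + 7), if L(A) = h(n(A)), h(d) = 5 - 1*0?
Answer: 460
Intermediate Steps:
t = 20
P(Z, F) = F - Z (P(Z, F) = -Z + F = F - Z)
n(E) = E*(1 + E) (n(E) = (E - 1*(-1))*E = (E + 1)*E = (1 + E)*E = E*(1 + E))
h(d) = 5 (h(d) = 5 + 0 = 5)
L(A) = 5
L(t) - (-13*7)*(-2 + 7) = 5 - (-13*7)*(-2 + 7) = 5 - (-91)*5 = 5 - 1*(-455) = 5 + 455 = 460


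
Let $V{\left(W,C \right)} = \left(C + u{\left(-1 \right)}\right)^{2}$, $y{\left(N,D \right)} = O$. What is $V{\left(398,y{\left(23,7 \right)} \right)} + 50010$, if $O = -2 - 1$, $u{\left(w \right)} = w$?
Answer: $50026$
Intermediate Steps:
$O = -3$ ($O = -2 - 1 = -3$)
$y{\left(N,D \right)} = -3$
$V{\left(W,C \right)} = \left(-1 + C\right)^{2}$ ($V{\left(W,C \right)} = \left(C - 1\right)^{2} = \left(-1 + C\right)^{2}$)
$V{\left(398,y{\left(23,7 \right)} \right)} + 50010 = \left(-1 - 3\right)^{2} + 50010 = \left(-4\right)^{2} + 50010 = 16 + 50010 = 50026$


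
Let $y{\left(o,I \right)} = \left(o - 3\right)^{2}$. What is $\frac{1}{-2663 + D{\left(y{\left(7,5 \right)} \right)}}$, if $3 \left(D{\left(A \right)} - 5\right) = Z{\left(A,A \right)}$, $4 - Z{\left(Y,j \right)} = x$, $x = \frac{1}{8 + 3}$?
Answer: $- \frac{33}{87671} \approx -0.00037641$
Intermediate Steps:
$y{\left(o,I \right)} = \left(-3 + o\right)^{2}$
$x = \frac{1}{11} \approx 0.090909$
$Z{\left(Y,j \right)} = \frac{43}{11}$ ($Z{\left(Y,j \right)} = 4 - \frac{1}{11} = \frac{43}{11}$)
$D{\left(A \right)} = \frac{208}{33}$ ($D{\left(A \right)} = 5 + \frac{1}{3} \cdot \frac{43}{11} = 5 + \frac{43}{33} = \frac{208}{33}$)
$\frac{1}{-2663 + D{\left(y{\left(7,5 \right)} \right)}} = \frac{1}{-2663 + \frac{208}{33}} = \frac{1}{- \frac{87671}{33}} = - \frac{33}{87671}$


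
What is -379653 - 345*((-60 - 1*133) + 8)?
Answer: -315828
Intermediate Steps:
-379653 - 345*((-60 - 1*133) + 8) = -379653 - 345*((-60 - 133) + 8) = -379653 - 345*(-193 + 8) = -379653 - 345*(-185) = -379653 - 1*(-63825) = -379653 + 63825 = -315828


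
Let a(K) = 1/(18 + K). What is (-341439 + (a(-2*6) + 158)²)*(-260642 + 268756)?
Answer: -46214110571/18 ≈ -2.5675e+9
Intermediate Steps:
(-341439 + (a(-2*6) + 158)²)*(-260642 + 268756) = (-341439 + (1/(18 - 2*6) + 158)²)*(-260642 + 268756) = (-341439 + (1/(18 - 12) + 158)²)*8114 = (-341439 + (1/6 + 158)²)*8114 = (-341439 + (⅙ + 158)²)*8114 = (-341439 + (949/6)²)*8114 = (-341439 + 900601/36)*8114 = -11391203/36*8114 = -46214110571/18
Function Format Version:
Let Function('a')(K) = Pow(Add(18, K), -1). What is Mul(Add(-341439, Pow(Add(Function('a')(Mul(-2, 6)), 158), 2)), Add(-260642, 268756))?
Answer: Rational(-46214110571, 18) ≈ -2.5675e+9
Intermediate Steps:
Mul(Add(-341439, Pow(Add(Function('a')(Mul(-2, 6)), 158), 2)), Add(-260642, 268756)) = Mul(Add(-341439, Pow(Add(Pow(Add(18, Mul(-2, 6)), -1), 158), 2)), Add(-260642, 268756)) = Mul(Add(-341439, Pow(Add(Pow(Add(18, -12), -1), 158), 2)), 8114) = Mul(Add(-341439, Pow(Add(Pow(6, -1), 158), 2)), 8114) = Mul(Add(-341439, Pow(Add(Rational(1, 6), 158), 2)), 8114) = Mul(Add(-341439, Pow(Rational(949, 6), 2)), 8114) = Mul(Add(-341439, Rational(900601, 36)), 8114) = Mul(Rational(-11391203, 36), 8114) = Rational(-46214110571, 18)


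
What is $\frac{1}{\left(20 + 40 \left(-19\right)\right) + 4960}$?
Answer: $\frac{1}{4220} \approx 0.00023697$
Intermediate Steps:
$\frac{1}{\left(20 + 40 \left(-19\right)\right) + 4960} = \frac{1}{\left(20 - 760\right) + 4960} = \frac{1}{-740 + 4960} = \frac{1}{4220}$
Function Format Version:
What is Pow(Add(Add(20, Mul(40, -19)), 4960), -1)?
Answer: Rational(1, 4220) ≈ 0.00023697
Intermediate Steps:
Pow(Add(Add(20, Mul(40, -19)), 4960), -1) = Pow(Add(Add(20, -760), 4960), -1) = Pow(Add(-740, 4960), -1) = Pow(4220, -1) = Rational(1, 4220)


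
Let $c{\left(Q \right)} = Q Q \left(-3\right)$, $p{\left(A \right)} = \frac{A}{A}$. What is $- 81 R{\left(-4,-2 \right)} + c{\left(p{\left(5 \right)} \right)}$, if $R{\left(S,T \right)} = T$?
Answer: $159$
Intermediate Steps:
$p{\left(A \right)} = 1$
$c{\left(Q \right)} = - 3 Q^{2}$ ($c{\left(Q \right)} = Q^{2} \left(-3\right) = - 3 Q^{2}$)
$- 81 R{\left(-4,-2 \right)} + c{\left(p{\left(5 \right)} \right)} = \left(-81\right) \left(-2\right) - 3 \cdot 1^{2} = 162 - 3 = 159$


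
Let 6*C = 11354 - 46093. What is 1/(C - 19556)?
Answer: -6/152075 ≈ -3.9454e-5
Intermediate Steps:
C = -34739/6 (C = (11354 - 46093)/6 = (⅙)*(-34739) = -34739/6 ≈ -5789.8)
1/(C - 19556) = 1/(-34739/6 - 19556) = 1/(-152075/6) = -6/152075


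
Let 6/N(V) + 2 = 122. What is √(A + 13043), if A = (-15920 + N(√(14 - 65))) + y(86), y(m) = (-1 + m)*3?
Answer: I*√262195/10 ≈ 51.205*I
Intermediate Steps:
y(m) = -3 + 3*m
N(V) = 1/20 (N(V) = 6/(-2 + 122) = 6/120 = 6*(1/120) = 1/20)
A = -313299/20 (A = (-15920 + 1/20) + (-3 + 3*86) = -318399/20 + (-3 + 258) = -318399/20 + 255 = -313299/20 ≈ -15665.)
√(A + 13043) = √(-313299/20 + 13043) = √(-52439/20) = I*√262195/10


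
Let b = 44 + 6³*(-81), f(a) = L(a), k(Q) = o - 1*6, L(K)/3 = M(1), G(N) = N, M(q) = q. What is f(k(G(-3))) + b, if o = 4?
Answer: -17449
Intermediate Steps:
L(K) = 3 (L(K) = 3*1 = 3)
k(Q) = -2 (k(Q) = 4 - 1*6 = 4 - 6 = -2)
f(a) = 3
b = -17452 (b = 44 + 216*(-81) = 44 - 17496 = -17452)
f(k(G(-3))) + b = 3 - 17452 = -17449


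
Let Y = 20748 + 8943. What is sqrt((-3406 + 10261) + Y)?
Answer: sqrt(36546) ≈ 191.17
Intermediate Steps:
Y = 29691
sqrt((-3406 + 10261) + Y) = sqrt((-3406 + 10261) + 29691) = sqrt(6855 + 29691) = sqrt(36546)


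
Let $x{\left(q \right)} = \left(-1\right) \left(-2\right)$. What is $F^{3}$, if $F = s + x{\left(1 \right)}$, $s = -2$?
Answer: $0$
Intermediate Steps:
$x{\left(q \right)} = 2$
$F = 0$ ($F = -2 + 2 = 0$)
$F^{3} = 0^{3} = 0$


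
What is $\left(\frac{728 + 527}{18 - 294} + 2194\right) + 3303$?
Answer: $\frac{1515917}{276} \approx 5492.5$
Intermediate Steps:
$\left(\frac{728 + 527}{18 - 294} + 2194\right) + 3303 = \left(\frac{1255}{-276} + 2194\right) + 3303 = \left(1255 \left(- \frac{1}{276}\right) + 2194\right) + 3303 = \left(- \frac{1255}{276} + 2194\right) + 3303 = \frac{604289}{276} + 3303 = \frac{1515917}{276}$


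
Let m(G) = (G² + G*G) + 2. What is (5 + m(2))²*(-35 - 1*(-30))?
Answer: -1125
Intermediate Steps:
m(G) = 2 + 2*G² (m(G) = (G² + G²) + 2 = 2*G² + 2 = 2 + 2*G²)
(5 + m(2))²*(-35 - 1*(-30)) = (5 + (2 + 2*2²))²*(-35 - 1*(-30)) = (5 + (2 + 2*4))²*(-35 + 30) = (5 + (2 + 8))²*(-5) = (5 + 10)²*(-5) = 15²*(-5) = 225*(-5) = -1125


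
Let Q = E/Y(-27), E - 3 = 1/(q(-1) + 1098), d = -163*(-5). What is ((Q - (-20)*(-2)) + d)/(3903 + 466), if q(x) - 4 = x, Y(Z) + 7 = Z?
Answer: 14504023/81774573 ≈ 0.17737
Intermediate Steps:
Y(Z) = -7 + Z
q(x) = 4 + x
d = 815
E = 3304/1101 (E = 3 + 1/((4 - 1) + 1098) = 3 + 1/(3 + 1098) = 3 + 1/1101 = 3304/1101 ≈ 3.0009)
Q = -1652/18717 (Q = 3304/(1101*(-7 - 27)) = (3304/1101)/(-34) = (3304/1101)*(-1/34) = -1652/18717 ≈ -0.088262)
((Q - (-20)*(-2)) + d)/(3903 + 466) = ((-1652/18717 - (-20)*(-2)) + 815)/(3903 + 466) = ((-1652/18717 - 1*40) + 815)/4369 = ((-1652/18717 - 40) + 815)*(1/4369) = (-750332/18717 + 815)*(1/4369) = (14504023/18717)*(1/4369) = 14504023/81774573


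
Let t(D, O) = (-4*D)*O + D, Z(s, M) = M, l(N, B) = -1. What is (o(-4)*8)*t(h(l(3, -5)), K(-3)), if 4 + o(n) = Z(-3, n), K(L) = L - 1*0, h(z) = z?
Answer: 832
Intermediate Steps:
K(L) = L (K(L) = L + 0 = L)
t(D, O) = D - 4*D*O (t(D, O) = -4*D*O + D = D - 4*D*O)
o(n) = -4 + n
(o(-4)*8)*t(h(l(3, -5)), K(-3)) = ((-4 - 4)*8)*(-(1 - 4*(-3))) = (-8*8)*(-(1 + 12)) = -(-64)*13 = -64*(-13) = 832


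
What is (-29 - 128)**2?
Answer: 24649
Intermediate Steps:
(-29 - 128)**2 = (-157)**2 = 24649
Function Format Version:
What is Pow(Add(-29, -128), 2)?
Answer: 24649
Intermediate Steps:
Pow(Add(-29, -128), 2) = Pow(-157, 2) = 24649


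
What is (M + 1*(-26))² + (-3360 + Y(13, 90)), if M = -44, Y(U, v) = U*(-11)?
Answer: 1397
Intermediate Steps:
Y(U, v) = -11*U
(M + 1*(-26))² + (-3360 + Y(13, 90)) = (-44 + 1*(-26))² + (-3360 - 11*13) = (-44 - 26)² + (-3360 - 143) = (-70)² - 3503 = 4900 - 3503 = 1397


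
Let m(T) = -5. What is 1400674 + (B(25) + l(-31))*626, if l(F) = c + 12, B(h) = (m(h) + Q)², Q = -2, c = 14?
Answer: 1447624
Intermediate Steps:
B(h) = 49 (B(h) = (-5 - 2)² = (-7)² = 49)
l(F) = 26 (l(F) = 14 + 12 = 26)
1400674 + (B(25) + l(-31))*626 = 1400674 + (49 + 26)*626 = 1400674 + 75*626 = 1400674 + 46950 = 1447624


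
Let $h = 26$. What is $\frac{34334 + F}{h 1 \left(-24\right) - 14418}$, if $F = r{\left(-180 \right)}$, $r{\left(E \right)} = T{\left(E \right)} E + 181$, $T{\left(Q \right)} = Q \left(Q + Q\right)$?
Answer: $\frac{3876495}{5014} \approx 773.13$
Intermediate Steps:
$T{\left(Q \right)} = 2 Q^{2}$ ($T{\left(Q \right)} = Q 2 Q = 2 Q^{2}$)
$r{\left(E \right)} = 181 + 2 E^{3}$ ($r{\left(E \right)} = 2 E^{2} E + 181 = 2 E^{3} + 181 = 181 + 2 E^{3}$)
$F = -11663819$ ($F = 181 + 2 \left(-180\right)^{3} = 181 + 2 \left(-5832000\right) = 181 - 11664000 = -11663819$)
$\frac{34334 + F}{h 1 \left(-24\right) - 14418} = \frac{34334 - 11663819}{26 \cdot 1 \left(-24\right) - 14418} = - \frac{11629485}{26 \left(-24\right) - 14418} = - \frac{11629485}{-624 - 14418} = - \frac{11629485}{-15042} = \left(-11629485\right) \left(- \frac{1}{15042}\right) = \frac{3876495}{5014}$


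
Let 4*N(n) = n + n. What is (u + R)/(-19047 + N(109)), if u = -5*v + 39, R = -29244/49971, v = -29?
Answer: -1222056/126543229 ≈ -0.0096572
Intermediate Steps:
R = -9748/16657 (R = -29244*1/49971 = -9748/16657 ≈ -0.58522)
u = 184 (u = -5*(-29) + 39 = 145 + 39 = 184)
N(n) = n/2 (N(n) = (n + n)/4 = (2*n)/4 = n/2)
(u + R)/(-19047 + N(109)) = (184 - 9748/16657)/(-19047 + (½)*109) = 3055140/(16657*(-19047 + 109/2)) = 3055140/(16657*(-37985/2)) = (3055140/16657)*(-2/37985) = -1222056/126543229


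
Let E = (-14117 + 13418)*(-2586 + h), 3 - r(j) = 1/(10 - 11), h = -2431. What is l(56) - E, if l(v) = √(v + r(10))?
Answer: -3506883 + 2*√15 ≈ -3.5069e+6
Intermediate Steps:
r(j) = 4 (r(j) = 3 - 1/(10 - 11) = 3 - 1/(-1) = 3 - 1*(-1) = 3 + 1 = 4)
E = 3506883 (E = (-14117 + 13418)*(-2586 - 2431) = -699*(-5017) = 3506883)
l(v) = √(4 + v) (l(v) = √(v + 4) = √(4 + v))
l(56) - E = √(4 + 56) - 1*3506883 = √60 - 3506883 = 2*√15 - 3506883 = -3506883 + 2*√15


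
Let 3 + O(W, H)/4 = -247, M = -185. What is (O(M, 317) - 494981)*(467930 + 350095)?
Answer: -405724857525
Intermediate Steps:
O(W, H) = -1000 (O(W, H) = -12 + 4*(-247) = -12 - 988 = -1000)
(O(M, 317) - 494981)*(467930 + 350095) = (-1000 - 494981)*(467930 + 350095) = -495981*818025 = -405724857525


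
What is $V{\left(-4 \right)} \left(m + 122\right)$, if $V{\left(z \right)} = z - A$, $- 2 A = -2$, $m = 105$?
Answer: $-1135$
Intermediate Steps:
$A = 1$ ($A = \left(- \frac{1}{2}\right) \left(-2\right) = 1$)
$V{\left(z \right)} = -1 + z$ ($V{\left(z \right)} = z - 1 = -1 + z$)
$V{\left(-4 \right)} \left(m + 122\right) = \left(-1 - 4\right) \left(105 + 122\right) = \left(-5\right) 227 = -1135$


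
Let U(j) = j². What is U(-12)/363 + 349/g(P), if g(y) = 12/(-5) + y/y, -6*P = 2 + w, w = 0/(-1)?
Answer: -210809/847 ≈ -248.89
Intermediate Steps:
w = 0 (w = 0*(-1) = 0)
P = -⅓ (P = -(2 + 0)/6 = -⅙*2 = -⅓ ≈ -0.33333)
g(y) = -7/5 (g(y) = 12*(-⅕) + 1 = -12/5 + 1 = -7/5)
U(-12)/363 + 349/g(P) = (-12)²/363 + 349/(-7/5) = 144*(1/363) + 349*(-5/7) = 48/121 - 1745/7 = -210809/847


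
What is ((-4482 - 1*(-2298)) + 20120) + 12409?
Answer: 30345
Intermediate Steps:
((-4482 - 1*(-2298)) + 20120) + 12409 = ((-4482 + 2298) + 20120) + 12409 = (-2184 + 20120) + 12409 = 17936 + 12409 = 30345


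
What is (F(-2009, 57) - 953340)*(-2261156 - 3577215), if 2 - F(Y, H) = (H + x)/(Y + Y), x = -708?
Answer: 456407234023565/82 ≈ 5.5659e+12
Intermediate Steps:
F(Y, H) = 2 - (-708 + H)/(2*Y) (F(Y, H) = 2 - (H - 708)/(Y + Y) = 2 - (-708 + H)/(2*Y))
(F(-2009, 57) - 953340)*(-2261156 - 3577215) = ((1/2)*(708 - 1*57 + 4*(-2009))/(-2009) - 953340)*(-2261156 - 3577215) = ((1/2)*(-1/2009)*(708 - 57 - 8036) - 953340)*(-5838371) = ((1/2)*(-1/2009)*(-7385) - 953340)*(-5838371) = (1055/574 - 953340)*(-5838371) = -547216105/574*(-5838371) = 456407234023565/82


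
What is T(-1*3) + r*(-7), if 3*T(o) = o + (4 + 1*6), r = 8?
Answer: -161/3 ≈ -53.667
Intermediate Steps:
T(o) = 10/3 + o/3 (T(o) = (o + (4 + 1*6))/3 = (o + (4 + 6))/3 = (o + 10)/3 = (10 + o)/3 = 10/3 + o/3)
T(-1*3) + r*(-7) = (10/3 + (-1*3)/3) + 8*(-7) = (10/3 + (⅓)*(-3)) - 56 = (10/3 - 1) - 56 = 7/3 - 56 = -161/3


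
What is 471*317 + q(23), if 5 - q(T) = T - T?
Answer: 149312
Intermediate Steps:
q(T) = 5 (q(T) = 5 - (T - T) = 5 - 1*0 = 5 + 0 = 5)
471*317 + q(23) = 471*317 + 5 = 149307 + 5 = 149312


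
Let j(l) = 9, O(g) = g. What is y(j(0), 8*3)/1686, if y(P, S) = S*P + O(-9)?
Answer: 69/562 ≈ 0.12278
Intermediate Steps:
y(P, S) = -9 + P*S (y(P, S) = S*P - 9 = P*S - 9 = -9 + P*S)
y(j(0), 8*3)/1686 = (-9 + 9*(8*3))/1686 = (-9 + 9*24)*(1/1686) = (-9 + 216)*(1/1686) = 207*(1/1686) = 69/562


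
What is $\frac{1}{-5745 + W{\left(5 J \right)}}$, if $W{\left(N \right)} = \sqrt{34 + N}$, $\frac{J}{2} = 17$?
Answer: $- \frac{1915}{11001607} - \frac{2 \sqrt{51}}{33004821} \approx -0.0001745$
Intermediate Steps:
$J = 34$ ($J = 2 \cdot 17 = 34$)
$\frac{1}{-5745 + W{\left(5 J \right)}} = \frac{1}{-5745 + \sqrt{34 + 5 \cdot 34}} = \frac{1}{-5745 + \sqrt{34 + 170}} = \frac{1}{-5745 + \sqrt{204}} = \frac{1}{-5745 + 2 \sqrt{51}}$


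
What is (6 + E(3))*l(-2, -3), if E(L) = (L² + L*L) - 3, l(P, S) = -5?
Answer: -105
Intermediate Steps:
E(L) = -3 + 2*L² (E(L) = (L² + L²) - 3 = 2*L² - 3 = -3 + 2*L²)
(6 + E(3))*l(-2, -3) = (6 + (-3 + 2*3²))*(-5) = (6 + (-3 + 2*9))*(-5) = (6 + (-3 + 18))*(-5) = (6 + 15)*(-5) = 21*(-5) = -105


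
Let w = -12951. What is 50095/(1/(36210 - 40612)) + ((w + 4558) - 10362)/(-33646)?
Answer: -7419555001985/33646 ≈ -2.2052e+8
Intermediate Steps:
50095/(1/(36210 - 40612)) + ((w + 4558) - 10362)/(-33646) = 50095/(1/(36210 - 40612)) + ((-12951 + 4558) - 10362)/(-33646) = 50095/(1/(-4402)) + (-8393 - 10362)*(-1/33646) = 50095/(-1/4402) - 18755*(-1/33646) = 50095*(-4402) + 18755/33646 = -220518190 + 18755/33646 = -7419555001985/33646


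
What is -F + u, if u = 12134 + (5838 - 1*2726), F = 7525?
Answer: 7721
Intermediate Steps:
u = 15246 (u = 12134 + (5838 - 2726) = 12134 + 3112 = 15246)
-F + u = -1*7525 + 15246 = -7525 + 15246 = 7721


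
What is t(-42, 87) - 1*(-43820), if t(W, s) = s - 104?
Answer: 43803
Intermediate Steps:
t(W, s) = -104 + s
t(-42, 87) - 1*(-43820) = (-104 + 87) - 1*(-43820) = -17 + 43820 = 43803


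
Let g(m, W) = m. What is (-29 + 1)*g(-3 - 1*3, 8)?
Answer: 168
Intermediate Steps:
(-29 + 1)*g(-3 - 1*3, 8) = (-29 + 1)*(-3 - 1*3) = -28*(-3 - 3) = -28*(-6) = 168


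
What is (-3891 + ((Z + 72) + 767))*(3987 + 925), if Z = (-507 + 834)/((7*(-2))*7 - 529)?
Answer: -3133743024/209 ≈ -1.4994e+7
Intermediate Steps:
Z = -109/209 (Z = 327/(-14*7 - 529) = 327/(-98 - 529) = 327/(-627) = 327*(-1/627) = -109/209 ≈ -0.52153)
(-3891 + ((Z + 72) + 767))*(3987 + 925) = (-3891 + ((-109/209 + 72) + 767))*(3987 + 925) = (-3891 + (14939/209 + 767))*4912 = (-3891 + 175242/209)*4912 = -637977/209*4912 = -3133743024/209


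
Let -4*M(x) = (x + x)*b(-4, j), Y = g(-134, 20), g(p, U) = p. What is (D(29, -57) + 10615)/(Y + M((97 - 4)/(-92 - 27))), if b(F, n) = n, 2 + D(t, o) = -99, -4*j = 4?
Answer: -2502332/31985 ≈ -78.234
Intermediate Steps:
j = -1 (j = -¼*4 = -1)
D(t, o) = -101 (D(t, o) = -2 - 99 = -101)
Y = -134
M(x) = x/2 (M(x) = -(x + x)*(-1)/4 = -2*x*(-1)/4 = -(-1)*x/2 = x/2)
(D(29, -57) + 10615)/(Y + M((97 - 4)/(-92 - 27))) = (-101 + 10615)/(-134 + ((97 - 4)/(-92 - 27))/2) = 10514/(-134 + (93/(-119))/2) = 10514/(-134 + (93*(-1/119))/2) = 10514/(-134 + (½)*(-93/119)) = 10514/(-134 - 93/238) = 10514/(-31985/238) = 10514*(-238/31985) = -2502332/31985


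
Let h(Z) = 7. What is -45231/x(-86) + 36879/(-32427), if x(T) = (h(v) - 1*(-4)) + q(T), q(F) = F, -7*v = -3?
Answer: 162659968/270225 ≈ 601.94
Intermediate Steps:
v = 3/7 (v = -⅐*(-3) = 3/7 ≈ 0.42857)
x(T) = 11 + T (x(T) = (7 - 1*(-4)) + T = (7 + 4) + T = 11 + T)
-45231/x(-86) + 36879/(-32427) = -45231/(11 - 86) + 36879/(-32427) = -45231/(-75) + 36879*(-1/32427) = -45231*(-1/75) - 12293/10809 = 15077/25 - 12293/10809 = 162659968/270225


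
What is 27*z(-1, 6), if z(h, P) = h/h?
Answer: 27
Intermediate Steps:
z(h, P) = 1
27*z(-1, 6) = 27*1 = 27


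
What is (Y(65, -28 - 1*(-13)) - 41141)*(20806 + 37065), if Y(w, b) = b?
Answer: -2381738876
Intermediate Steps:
(Y(65, -28 - 1*(-13)) - 41141)*(20806 + 37065) = ((-28 - 1*(-13)) - 41141)*(20806 + 37065) = ((-28 + 13) - 41141)*57871 = (-15 - 41141)*57871 = -41156*57871 = -2381738876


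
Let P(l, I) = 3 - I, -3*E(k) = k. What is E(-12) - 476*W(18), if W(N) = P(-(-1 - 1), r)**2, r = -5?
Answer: -30460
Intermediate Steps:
E(k) = -k/3
W(N) = 64 (W(N) = (3 - 1*(-5))**2 = (3 + 5)**2 = 8**2 = 64)
E(-12) - 476*W(18) = -1/3*(-12) - 476*64 = 4 - 30464 = -30460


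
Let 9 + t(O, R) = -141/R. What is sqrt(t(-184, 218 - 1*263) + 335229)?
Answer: sqrt(75425205)/15 ≈ 578.98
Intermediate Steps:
t(O, R) = -9 - 141/R
sqrt(t(-184, 218 - 1*263) + 335229) = sqrt((-9 - 141/(218 - 1*263)) + 335229) = sqrt((-9 - 141/(218 - 263)) + 335229) = sqrt((-9 - 141/(-45)) + 335229) = sqrt((-9 - 141*(-1/45)) + 335229) = sqrt((-9 + 47/15) + 335229) = sqrt(-88/15 + 335229) = sqrt(5028347/15) = sqrt(75425205)/15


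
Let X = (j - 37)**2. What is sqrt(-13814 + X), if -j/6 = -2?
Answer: 11*I*sqrt(109) ≈ 114.84*I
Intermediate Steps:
j = 12 (j = -6*(-2) = 12)
X = 625 (X = (12 - 37)**2 = (-25)**2 = 625)
sqrt(-13814 + X) = sqrt(-13814 + 625) = sqrt(-13189) = 11*I*sqrt(109)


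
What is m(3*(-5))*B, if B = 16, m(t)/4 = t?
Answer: -960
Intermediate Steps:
m(t) = 4*t
m(3*(-5))*B = (4*(3*(-5)))*16 = (4*(-15))*16 = -60*16 = -960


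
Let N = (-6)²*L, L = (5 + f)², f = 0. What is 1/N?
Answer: 1/900 ≈ 0.0011111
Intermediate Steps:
L = 25 (L = (5 + 0)² = 5² = 25)
N = 900 (N = (-6)²*25 = 36*25 = 900)
1/N = 1/900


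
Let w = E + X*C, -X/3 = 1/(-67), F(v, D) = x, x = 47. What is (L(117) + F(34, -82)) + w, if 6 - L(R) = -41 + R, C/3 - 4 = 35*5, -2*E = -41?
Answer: 2887/134 ≈ 21.545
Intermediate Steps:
E = 41/2 (E = -½*(-41) = 41/2 ≈ 20.500)
F(v, D) = 47
C = 537 (C = 12 + 3*(35*5) = 12 + 3*175 = 12 + 525 = 537)
X = 3/67 (X = -3/(-67) = -3*(-1/67) = 3/67 ≈ 0.044776)
L(R) = 47 - R (L(R) = 6 - (-41 + R) = 6 + (41 - R) = 47 - R)
w = 5969/134 (w = 41/2 + (3/67)*537 = 41/2 + 1611/67 = 5969/134 ≈ 44.545)
(L(117) + F(34, -82)) + w = ((47 - 1*117) + 47) + 5969/134 = ((47 - 117) + 47) + 5969/134 = (-70 + 47) + 5969/134 = -23 + 5969/134 = 2887/134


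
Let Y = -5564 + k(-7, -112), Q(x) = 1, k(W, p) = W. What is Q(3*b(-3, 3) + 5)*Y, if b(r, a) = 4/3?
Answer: -5571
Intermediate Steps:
b(r, a) = 4/3 (b(r, a) = 4*(1/3) = 4/3)
Y = -5571 (Y = -5564 - 7 = -5571)
Q(3*b(-3, 3) + 5)*Y = 1*(-5571) = -5571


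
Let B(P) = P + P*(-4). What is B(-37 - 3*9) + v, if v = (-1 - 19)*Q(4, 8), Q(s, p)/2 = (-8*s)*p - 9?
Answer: 10792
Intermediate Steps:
Q(s, p) = -18 - 16*p*s (Q(s, p) = 2*((-8*s)*p - 9) = 2*(-8*p*s - 9) = 2*(-9 - 8*p*s) = -18 - 16*p*s)
v = 10600 (v = (-1 - 19)*(-18 - 16*8*4) = -20*(-18 - 512) = -20*(-530) = 10600)
B(P) = -3*P (B(P) = P - 4*P = -3*P)
B(-37 - 3*9) + v = -3*(-37 - 3*9) + 10600 = -3*(-37 - 1*27) + 10600 = -3*(-37 - 27) + 10600 = -3*(-64) + 10600 = 192 + 10600 = 10792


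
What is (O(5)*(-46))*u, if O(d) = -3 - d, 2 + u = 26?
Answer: 8832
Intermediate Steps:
u = 24 (u = -2 + 26 = 24)
(O(5)*(-46))*u = ((-3 - 1*5)*(-46))*24 = ((-3 - 5)*(-46))*24 = -8*(-46)*24 = 368*24 = 8832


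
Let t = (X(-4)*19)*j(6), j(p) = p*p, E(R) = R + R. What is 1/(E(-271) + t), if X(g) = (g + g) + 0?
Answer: -1/6014 ≈ -0.00016628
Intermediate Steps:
E(R) = 2*R
X(g) = 2*g (X(g) = 2*g + 0 = 2*g)
j(p) = p**2
t = -5472 (t = ((2*(-4))*19)*6**2 = -8*19*36 = -152*36 = -5472)
1/(E(-271) + t) = 1/(2*(-271) - 5472) = 1/(-542 - 5472) = 1/(-6014) = -1/6014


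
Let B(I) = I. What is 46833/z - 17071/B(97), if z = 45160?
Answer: -766383559/4380520 ≈ -174.95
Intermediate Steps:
46833/z - 17071/B(97) = 46833/45160 - 17071/97 = -766383559/4380520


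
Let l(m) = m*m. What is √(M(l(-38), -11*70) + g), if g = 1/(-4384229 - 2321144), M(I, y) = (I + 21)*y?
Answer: I*√50719414635337673823/6705373 ≈ 1062.1*I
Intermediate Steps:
l(m) = m²
M(I, y) = y*(21 + I) (M(I, y) = (21 + I)*y = y*(21 + I))
g = -1/6705373 (g = 1/(-6705373) = -1/6705373 ≈ -1.4913e-7)
√(M(l(-38), -11*70) + g) = √((-11*70)*(21 + (-38)²) - 1/6705373) = √(-770*(21 + 1444) - 1/6705373) = √(-770*1465 - 1/6705373) = √(-1128050 - 1/6705373) = √(-7563996012651/6705373) = I*√50719414635337673823/6705373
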